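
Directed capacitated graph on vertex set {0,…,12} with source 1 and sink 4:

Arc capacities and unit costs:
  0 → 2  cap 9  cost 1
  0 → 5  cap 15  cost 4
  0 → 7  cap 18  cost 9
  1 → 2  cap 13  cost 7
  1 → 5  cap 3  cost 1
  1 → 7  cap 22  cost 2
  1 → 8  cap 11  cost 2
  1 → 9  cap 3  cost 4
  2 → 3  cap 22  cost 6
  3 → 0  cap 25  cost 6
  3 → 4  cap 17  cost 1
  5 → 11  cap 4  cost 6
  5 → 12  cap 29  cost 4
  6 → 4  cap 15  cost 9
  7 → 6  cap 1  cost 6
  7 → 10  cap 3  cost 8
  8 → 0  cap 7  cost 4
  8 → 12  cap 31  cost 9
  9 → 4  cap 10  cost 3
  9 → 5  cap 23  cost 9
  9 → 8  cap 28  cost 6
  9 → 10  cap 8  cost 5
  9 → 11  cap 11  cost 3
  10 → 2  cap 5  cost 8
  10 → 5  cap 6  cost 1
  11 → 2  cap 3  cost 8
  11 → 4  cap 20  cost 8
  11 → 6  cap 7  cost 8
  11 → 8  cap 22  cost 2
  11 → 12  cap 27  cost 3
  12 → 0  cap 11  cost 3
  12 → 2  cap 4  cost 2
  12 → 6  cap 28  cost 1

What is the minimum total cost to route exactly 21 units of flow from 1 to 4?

Minimum cost for 21 units: 274

shortest-cost path #1: 1→9→4 push 3 @ unit cost 7 (adds 21)
shortest-cost path #2: 1→2→3→4 push 13 @ unit cost 14 (adds 182)
shortest-cost path #3: 1→5→12→2→3→4 push 3 @ unit cost 14 (adds 42)
shortest-cost path #4: 1→8→0→2→3→4 push 1 @ unit cost 14 (adds 14)
shortest-cost path #5: 1→8→0→2→12→6→4 push 1 @ unit cost 15 (adds 15)
total cost = 274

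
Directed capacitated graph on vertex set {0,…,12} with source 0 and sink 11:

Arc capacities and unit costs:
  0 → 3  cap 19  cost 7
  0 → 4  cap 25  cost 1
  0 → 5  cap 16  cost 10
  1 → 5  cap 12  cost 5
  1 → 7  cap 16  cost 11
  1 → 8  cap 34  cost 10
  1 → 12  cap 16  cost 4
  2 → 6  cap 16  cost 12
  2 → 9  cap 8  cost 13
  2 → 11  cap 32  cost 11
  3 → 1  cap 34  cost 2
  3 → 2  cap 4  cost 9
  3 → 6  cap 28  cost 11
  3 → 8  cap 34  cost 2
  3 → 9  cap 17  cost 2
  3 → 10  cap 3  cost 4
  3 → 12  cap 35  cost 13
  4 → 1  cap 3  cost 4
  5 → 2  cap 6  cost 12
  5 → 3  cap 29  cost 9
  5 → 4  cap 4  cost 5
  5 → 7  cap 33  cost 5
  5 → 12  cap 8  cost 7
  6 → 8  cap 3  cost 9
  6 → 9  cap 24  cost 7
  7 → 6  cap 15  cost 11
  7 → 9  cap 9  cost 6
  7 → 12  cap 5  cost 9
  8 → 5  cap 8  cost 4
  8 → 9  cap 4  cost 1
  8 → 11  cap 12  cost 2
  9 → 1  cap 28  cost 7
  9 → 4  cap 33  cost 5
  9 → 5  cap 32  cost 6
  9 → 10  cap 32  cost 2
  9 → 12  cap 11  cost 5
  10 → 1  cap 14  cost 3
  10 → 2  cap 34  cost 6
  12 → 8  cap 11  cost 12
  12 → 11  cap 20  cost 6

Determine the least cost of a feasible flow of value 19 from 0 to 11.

Minimum cost for 19 units: 253

shortest-cost path #1: 0→3→8→11 push 12 @ unit cost 11 (adds 132)
shortest-cost path #2: 0→4→1→12→11 push 3 @ unit cost 15 (adds 45)
shortest-cost path #3: 0→3→1→12→11 push 4 @ unit cost 19 (adds 76)
total cost = 253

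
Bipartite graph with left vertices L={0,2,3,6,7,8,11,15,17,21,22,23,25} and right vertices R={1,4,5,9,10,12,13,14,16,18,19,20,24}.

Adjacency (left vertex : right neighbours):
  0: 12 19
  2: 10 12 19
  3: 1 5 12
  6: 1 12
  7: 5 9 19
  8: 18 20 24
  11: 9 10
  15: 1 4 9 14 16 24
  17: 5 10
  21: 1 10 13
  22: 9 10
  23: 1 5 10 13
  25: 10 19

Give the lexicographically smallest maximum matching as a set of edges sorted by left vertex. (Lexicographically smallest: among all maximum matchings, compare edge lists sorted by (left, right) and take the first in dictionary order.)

Lex-smallest maximum matching: {(0,12), (2,10), (3,1), (7,5), (8,18), (11,9), (15,4), (21,13), (25,19)}

|M| = 9 (so the lex-smallest maximum matching has 9 edges)
process left vertices in ascending order; for each, take the smallest-labelled available neighbour that still permits 9 edges overall, or leave it unmatched if none does
lex-smallest matching: {0-12, 2-10, 3-1, 7-5, 8-18, 11-9, 15-4, 21-13, 25-19}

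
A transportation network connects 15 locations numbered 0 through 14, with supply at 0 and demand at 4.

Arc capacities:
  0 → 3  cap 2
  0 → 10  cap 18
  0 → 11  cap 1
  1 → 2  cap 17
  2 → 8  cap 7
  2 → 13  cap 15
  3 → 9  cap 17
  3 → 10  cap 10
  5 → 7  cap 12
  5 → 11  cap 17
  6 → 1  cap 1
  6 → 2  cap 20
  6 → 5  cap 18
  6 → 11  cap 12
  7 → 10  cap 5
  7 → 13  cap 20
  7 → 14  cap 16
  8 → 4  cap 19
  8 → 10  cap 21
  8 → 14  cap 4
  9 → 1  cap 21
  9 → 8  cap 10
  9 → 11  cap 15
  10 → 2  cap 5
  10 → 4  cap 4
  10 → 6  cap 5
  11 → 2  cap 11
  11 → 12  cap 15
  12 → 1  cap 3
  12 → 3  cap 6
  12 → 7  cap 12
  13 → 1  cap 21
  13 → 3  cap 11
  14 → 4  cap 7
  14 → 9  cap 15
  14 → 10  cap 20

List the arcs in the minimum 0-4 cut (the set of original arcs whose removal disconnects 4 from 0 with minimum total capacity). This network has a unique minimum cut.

Min-cut arcs: {(0,3), (0,11), (10,2), (10,4), (10,6)} (total capacity 17)

augment #1: 0→10→4 push 4
augment #2: 0→3→9→8→4 push 2
augment #3: 0→10→2→8→4 push 5
augment #4: 0→11→2→8→4 push 1
augment #5: 0→10→6→2→8→4 push 1
augment #6: 0→10→6→5→7→14→4 push 4
max flow = 17; residual-reachable set from 0 gives S-side
cut edges (S→T): {(0,3), (0,11), (10,2), (10,4), (10,6)} total cap 17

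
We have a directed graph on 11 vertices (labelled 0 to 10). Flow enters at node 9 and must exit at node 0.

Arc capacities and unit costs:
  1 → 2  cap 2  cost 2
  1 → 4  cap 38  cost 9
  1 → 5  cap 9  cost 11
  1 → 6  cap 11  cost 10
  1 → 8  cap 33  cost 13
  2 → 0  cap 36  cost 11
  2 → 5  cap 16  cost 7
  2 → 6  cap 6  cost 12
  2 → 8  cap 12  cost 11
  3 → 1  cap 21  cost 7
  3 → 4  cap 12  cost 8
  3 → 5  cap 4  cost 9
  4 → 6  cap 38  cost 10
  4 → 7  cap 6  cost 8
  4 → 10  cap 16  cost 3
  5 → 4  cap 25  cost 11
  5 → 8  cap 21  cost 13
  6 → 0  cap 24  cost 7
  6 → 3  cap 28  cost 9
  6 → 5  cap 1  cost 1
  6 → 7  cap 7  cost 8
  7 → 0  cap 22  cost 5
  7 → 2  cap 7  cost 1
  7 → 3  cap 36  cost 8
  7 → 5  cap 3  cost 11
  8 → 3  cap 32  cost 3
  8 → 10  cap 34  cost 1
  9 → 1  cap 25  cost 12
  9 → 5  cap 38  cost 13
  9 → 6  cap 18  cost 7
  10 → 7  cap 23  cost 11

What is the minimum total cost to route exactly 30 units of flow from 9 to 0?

shortest-cost path #1: 9→6→0 push 18 @ unit cost 14 (adds 252)
shortest-cost path #2: 9→1→2→0 push 2 @ unit cost 25 (adds 50)
shortest-cost path #3: 9→1→6→0 push 6 @ unit cost 29 (adds 174)
shortest-cost path #4: 9→1→4→7→0 push 4 @ unit cost 34 (adds 136)
total cost = 612

Minimum cost for 30 units: 612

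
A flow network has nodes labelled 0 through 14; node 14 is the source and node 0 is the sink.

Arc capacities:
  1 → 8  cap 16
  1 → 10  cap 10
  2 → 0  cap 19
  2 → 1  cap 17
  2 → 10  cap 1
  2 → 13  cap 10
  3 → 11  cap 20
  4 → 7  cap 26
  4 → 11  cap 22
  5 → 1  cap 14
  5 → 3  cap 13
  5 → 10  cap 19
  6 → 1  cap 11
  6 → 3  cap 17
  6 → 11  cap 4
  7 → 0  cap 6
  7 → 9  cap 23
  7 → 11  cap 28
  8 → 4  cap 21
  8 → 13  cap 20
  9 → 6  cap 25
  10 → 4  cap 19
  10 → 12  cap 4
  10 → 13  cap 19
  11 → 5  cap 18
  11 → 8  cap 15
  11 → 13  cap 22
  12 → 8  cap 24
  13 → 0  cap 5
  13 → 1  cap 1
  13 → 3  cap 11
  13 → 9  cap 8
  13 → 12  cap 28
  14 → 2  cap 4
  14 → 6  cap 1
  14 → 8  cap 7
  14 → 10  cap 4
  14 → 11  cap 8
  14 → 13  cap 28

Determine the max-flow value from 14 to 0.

Maximum flow value: 15

augment #1: 14→2→0 bottleneck 4, total now 4
augment #2: 14→13→0 bottleneck 5, total now 9
augment #3: 14→8→4→7→0 bottleneck 6, total now 15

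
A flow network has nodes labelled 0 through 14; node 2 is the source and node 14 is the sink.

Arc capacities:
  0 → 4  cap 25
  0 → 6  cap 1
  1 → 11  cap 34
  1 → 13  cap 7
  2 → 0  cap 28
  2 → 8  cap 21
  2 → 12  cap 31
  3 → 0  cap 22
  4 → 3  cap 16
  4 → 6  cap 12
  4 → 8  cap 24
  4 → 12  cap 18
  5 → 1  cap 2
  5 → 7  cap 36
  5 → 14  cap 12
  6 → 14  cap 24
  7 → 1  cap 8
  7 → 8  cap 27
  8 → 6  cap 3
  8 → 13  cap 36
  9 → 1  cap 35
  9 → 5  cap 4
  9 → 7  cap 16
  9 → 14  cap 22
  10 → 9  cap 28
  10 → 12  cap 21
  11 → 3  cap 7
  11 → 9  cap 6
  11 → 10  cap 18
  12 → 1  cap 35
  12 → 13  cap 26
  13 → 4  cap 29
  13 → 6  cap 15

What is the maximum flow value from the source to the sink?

augment #1: 2→0→6→14 bottleneck 1, total now 1
augment #2: 2→8→6→14 bottleneck 3, total now 4
augment #3: 2→0→4→6→14 bottleneck 12, total now 16
augment #4: 2→8→13→6→14 bottleneck 8, total now 24
augment #5: 2→12→1→11→9→14 bottleneck 6, total now 30
augment #6: 2→12→1→11→10→9→14 bottleneck 16, total now 46
augment #7: 2→12→1→11→10→9→5→14 bottleneck 2, total now 48

Maximum flow value: 48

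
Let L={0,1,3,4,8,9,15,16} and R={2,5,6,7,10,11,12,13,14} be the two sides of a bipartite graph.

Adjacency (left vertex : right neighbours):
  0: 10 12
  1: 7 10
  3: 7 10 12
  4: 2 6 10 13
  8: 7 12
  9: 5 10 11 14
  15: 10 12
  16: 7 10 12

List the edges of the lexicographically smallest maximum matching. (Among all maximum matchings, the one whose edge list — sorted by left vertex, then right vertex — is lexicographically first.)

Lex-smallest maximum matching: {(0,10), (1,7), (3,12), (4,2), (9,5)}

|M| = 5 (so the lex-smallest maximum matching has 5 edges)
process left vertices in ascending order; for each, take the smallest-labelled available neighbour that still permits 5 edges overall, or leave it unmatched if none does
lex-smallest matching: {0-10, 1-7, 3-12, 4-2, 9-5}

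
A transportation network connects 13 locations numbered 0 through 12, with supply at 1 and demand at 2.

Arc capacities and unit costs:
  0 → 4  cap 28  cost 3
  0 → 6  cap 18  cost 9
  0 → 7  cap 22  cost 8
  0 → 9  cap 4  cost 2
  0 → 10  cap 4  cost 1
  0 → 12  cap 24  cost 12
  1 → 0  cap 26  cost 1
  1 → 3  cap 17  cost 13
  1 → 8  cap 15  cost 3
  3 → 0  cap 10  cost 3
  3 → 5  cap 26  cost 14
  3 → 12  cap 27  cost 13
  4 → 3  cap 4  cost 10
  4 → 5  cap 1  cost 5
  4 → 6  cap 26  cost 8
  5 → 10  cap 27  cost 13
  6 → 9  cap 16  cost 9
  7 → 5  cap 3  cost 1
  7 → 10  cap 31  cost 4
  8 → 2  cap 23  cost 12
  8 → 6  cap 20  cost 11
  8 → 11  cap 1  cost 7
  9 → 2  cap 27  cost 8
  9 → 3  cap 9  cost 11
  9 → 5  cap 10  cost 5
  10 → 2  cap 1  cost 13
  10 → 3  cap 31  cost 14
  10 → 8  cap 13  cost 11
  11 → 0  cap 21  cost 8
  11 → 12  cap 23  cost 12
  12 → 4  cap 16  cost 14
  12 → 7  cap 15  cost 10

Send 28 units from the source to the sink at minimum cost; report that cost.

shortest-cost path #1: 1→0→9→2 push 4 @ unit cost 11 (adds 44)
shortest-cost path #2: 1→8→2 push 15 @ unit cost 15 (adds 225)
shortest-cost path #3: 1→0→10→2 push 1 @ unit cost 15 (adds 15)
shortest-cost path #4: 1→0→10→8→2 push 3 @ unit cost 25 (adds 75)
shortest-cost path #5: 1→0→6→9→2 push 5 @ unit cost 27 (adds 135)
total cost = 494

Minimum cost for 28 units: 494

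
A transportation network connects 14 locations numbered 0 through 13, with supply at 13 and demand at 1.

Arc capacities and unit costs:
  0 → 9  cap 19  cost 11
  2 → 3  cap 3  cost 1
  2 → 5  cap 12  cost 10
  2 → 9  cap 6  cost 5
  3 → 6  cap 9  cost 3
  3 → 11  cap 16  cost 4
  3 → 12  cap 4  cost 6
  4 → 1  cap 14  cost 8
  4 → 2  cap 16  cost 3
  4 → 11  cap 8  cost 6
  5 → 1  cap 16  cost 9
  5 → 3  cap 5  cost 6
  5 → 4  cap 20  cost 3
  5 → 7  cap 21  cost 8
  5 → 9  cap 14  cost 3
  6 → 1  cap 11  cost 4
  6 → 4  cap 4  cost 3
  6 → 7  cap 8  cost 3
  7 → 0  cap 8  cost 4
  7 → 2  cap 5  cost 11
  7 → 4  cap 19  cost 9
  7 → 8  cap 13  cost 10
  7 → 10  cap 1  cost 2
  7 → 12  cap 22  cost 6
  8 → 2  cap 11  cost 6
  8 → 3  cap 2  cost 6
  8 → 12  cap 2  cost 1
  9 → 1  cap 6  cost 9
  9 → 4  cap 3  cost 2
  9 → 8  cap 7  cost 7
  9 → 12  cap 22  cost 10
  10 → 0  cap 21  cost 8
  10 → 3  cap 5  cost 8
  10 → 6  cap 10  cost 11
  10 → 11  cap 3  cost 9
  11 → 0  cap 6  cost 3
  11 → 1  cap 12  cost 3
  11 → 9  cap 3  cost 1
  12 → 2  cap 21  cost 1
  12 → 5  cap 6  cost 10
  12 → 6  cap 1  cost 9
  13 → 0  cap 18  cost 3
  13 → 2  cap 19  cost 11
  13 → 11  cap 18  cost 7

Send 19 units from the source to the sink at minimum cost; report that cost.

shortest-cost path #1: 13→11→1 push 12 @ unit cost 10 (adds 120)
shortest-cost path #2: 13→11→9→1 push 3 @ unit cost 17 (adds 51)
shortest-cost path #3: 13→2→3→6→1 push 3 @ unit cost 19 (adds 57)
shortest-cost path #4: 13→0→9→1 push 1 @ unit cost 23 (adds 23)
total cost = 251

Minimum cost for 19 units: 251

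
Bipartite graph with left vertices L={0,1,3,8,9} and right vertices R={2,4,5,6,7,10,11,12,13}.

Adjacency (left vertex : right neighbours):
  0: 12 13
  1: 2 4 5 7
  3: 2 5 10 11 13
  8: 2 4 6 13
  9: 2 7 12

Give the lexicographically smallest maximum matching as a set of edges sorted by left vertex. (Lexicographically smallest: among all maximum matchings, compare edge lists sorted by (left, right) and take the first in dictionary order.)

|M| = 5 (so the lex-smallest maximum matching has 5 edges)
process left vertices in ascending order; for each, take the smallest-labelled available neighbour that still permits 5 edges overall, or leave it unmatched if none does
lex-smallest matching: {0-12, 1-2, 3-5, 8-4, 9-7}

Lex-smallest maximum matching: {(0,12), (1,2), (3,5), (8,4), (9,7)}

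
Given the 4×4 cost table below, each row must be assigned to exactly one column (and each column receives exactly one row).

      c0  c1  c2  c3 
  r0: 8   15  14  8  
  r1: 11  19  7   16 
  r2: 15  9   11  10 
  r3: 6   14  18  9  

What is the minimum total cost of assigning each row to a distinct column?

optimal assignment: row0→col3 (cost 8), row1→col2 (cost 7), row2→col1 (cost 9), row3→col0 (cost 6)
total = 8 + 7 + 9 + 6 = 30

Minimum assignment cost: 30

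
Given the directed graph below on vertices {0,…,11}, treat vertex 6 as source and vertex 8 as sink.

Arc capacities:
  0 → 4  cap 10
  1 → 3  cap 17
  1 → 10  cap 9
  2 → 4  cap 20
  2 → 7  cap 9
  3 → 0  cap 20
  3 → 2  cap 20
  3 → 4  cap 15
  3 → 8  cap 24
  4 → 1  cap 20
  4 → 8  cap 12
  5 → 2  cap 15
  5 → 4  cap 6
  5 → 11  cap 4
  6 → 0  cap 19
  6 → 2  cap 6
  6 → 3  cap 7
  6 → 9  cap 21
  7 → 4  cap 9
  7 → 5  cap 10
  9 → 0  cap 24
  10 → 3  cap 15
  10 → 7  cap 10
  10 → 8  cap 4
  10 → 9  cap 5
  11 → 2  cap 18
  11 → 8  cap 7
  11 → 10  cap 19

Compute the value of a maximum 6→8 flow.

augment #1: 6→3→8 bottleneck 7, total now 7
augment #2: 6→0→4→8 bottleneck 10, total now 17
augment #3: 6→2→4→8 bottleneck 2, total now 19
augment #4: 6→2→4→1→3→8 bottleneck 4, total now 23

Maximum flow value: 23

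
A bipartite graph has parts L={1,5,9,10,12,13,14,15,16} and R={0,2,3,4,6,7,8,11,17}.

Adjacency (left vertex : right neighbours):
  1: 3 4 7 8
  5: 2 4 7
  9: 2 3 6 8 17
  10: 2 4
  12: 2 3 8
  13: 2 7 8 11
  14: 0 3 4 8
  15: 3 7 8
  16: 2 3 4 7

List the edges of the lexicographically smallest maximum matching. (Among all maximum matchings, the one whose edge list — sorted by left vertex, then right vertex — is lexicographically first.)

Lex-smallest maximum matching: {(1,3), (5,2), (9,6), (10,4), (12,8), (13,11), (14,0), (15,7)}

|M| = 8 (so the lex-smallest maximum matching has 8 edges)
process left vertices in ascending order; for each, take the smallest-labelled available neighbour that still permits 8 edges overall, or leave it unmatched if none does
lex-smallest matching: {1-3, 5-2, 9-6, 10-4, 12-8, 13-11, 14-0, 15-7}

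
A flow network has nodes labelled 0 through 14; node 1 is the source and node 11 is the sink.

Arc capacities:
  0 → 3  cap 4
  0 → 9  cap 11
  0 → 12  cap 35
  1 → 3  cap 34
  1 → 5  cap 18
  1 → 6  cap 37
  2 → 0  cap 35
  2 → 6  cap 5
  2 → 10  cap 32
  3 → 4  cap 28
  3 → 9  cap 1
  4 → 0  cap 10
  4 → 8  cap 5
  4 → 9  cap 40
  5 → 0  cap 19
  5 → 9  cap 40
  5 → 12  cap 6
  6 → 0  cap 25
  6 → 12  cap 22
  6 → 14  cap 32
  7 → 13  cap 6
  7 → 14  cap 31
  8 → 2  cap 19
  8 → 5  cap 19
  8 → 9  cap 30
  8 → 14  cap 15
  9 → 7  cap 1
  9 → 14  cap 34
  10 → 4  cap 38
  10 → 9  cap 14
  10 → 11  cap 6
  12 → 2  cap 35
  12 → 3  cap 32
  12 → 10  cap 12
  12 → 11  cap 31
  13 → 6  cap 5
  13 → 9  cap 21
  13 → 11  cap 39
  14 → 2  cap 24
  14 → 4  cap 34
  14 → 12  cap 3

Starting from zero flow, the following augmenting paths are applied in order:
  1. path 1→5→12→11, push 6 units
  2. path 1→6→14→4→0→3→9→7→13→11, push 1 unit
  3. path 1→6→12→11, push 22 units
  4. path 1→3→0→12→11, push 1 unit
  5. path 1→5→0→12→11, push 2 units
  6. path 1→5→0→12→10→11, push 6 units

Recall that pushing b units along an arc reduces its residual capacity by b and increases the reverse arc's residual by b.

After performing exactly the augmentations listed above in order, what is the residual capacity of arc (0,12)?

after path 1 (1→5→12→11, push 6): res(0,12)=35
after path 2 (1→6→14→4→0→3→9→7→13→11, push 1): res(0,12)=35
after path 3 (1→6→12→11, push 22): res(0,12)=35
after path 4 (1→3→0→12→11, push 1): res(0,12)=34
after path 5 (1→5→0→12→11, push 2): res(0,12)=32
after path 6 (1→5→0→12→10→11, push 6): res(0,12)=26

Residual capacity of (0,12): 26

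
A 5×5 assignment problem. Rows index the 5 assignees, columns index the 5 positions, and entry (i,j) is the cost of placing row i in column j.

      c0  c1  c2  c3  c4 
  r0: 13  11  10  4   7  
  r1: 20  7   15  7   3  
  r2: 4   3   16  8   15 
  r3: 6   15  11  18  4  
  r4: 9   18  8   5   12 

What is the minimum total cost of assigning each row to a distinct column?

optimal assignment: row0→col3 (cost 4), row1→col4 (cost 3), row2→col1 (cost 3), row3→col0 (cost 6), row4→col2 (cost 8)
total = 4 + 3 + 3 + 6 + 8 = 24

Minimum assignment cost: 24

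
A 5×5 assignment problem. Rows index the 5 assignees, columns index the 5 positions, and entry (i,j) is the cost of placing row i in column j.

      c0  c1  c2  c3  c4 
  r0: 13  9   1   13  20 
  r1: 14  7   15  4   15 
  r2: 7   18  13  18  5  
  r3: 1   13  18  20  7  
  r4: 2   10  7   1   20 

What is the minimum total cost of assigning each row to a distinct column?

optimal assignment: row0→col2 (cost 1), row1→col1 (cost 7), row2→col4 (cost 5), row3→col0 (cost 1), row4→col3 (cost 1)
total = 1 + 7 + 5 + 1 + 1 = 15

Minimum assignment cost: 15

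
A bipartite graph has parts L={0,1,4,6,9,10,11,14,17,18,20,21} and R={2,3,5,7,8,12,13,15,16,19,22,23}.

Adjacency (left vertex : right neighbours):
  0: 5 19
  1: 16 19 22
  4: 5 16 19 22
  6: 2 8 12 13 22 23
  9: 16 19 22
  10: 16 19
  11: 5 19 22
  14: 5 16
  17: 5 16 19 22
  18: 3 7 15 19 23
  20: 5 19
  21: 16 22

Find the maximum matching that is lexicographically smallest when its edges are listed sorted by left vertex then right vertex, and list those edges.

|M| = 6 (so the lex-smallest maximum matching has 6 edges)
process left vertices in ascending order; for each, take the smallest-labelled available neighbour that still permits 6 edges overall, or leave it unmatched if none does
lex-smallest matching: {0-5, 1-16, 4-19, 6-2, 9-22, 18-3}

Lex-smallest maximum matching: {(0,5), (1,16), (4,19), (6,2), (9,22), (18,3)}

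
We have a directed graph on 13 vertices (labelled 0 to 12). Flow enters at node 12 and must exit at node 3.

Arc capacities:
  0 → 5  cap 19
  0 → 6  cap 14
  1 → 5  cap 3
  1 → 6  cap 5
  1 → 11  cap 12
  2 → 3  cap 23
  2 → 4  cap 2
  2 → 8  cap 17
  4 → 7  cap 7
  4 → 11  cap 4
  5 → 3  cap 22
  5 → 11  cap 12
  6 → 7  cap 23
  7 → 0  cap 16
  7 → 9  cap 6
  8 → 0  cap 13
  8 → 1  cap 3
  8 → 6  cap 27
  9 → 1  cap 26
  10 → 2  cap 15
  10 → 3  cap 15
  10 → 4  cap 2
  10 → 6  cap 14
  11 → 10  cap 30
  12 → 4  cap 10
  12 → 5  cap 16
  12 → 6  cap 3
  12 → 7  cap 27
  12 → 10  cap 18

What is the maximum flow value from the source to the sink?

Maximum flow value: 52

augment #1: 12→5→3 bottleneck 16, total now 16
augment #2: 12→10→3 bottleneck 15, total now 31
augment #3: 12→10→2→3 bottleneck 3, total now 34
augment #4: 12→7→0→5→3 bottleneck 6, total now 40
augment #5: 12→4→11→10→2→3 bottleneck 4, total now 44
augment #6: 12→7→0→5→11→10→2→3 bottleneck 8, total now 52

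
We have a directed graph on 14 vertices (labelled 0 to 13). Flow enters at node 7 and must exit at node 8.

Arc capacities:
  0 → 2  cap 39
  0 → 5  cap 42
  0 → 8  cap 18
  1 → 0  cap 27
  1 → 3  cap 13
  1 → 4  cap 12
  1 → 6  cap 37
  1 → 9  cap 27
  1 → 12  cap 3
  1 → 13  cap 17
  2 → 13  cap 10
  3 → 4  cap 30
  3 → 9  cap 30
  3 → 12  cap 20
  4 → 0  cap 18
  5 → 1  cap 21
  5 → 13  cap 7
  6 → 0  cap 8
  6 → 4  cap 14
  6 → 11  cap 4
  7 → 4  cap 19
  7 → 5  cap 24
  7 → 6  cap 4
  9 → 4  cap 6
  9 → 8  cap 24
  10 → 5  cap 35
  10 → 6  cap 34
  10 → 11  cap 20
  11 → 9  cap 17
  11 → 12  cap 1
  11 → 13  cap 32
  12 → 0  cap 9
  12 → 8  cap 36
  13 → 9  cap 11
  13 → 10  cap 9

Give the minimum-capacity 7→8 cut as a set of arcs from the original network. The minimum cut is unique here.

augment #1: 7→4→0→8 push 18
augment #2: 7→5→1→9→8 push 21
augment #3: 7→5→13→9→8 push 3
augment #4: 7→6→11→12→8 push 1
augment #5: 7→6→11→9→1→12→8 push 3
max flow = 46; residual-reachable set from 7 gives S-side
cut edges (S→T): {(4,0), (7,5), (7,6)} total cap 46

Min-cut arcs: {(4,0), (7,5), (7,6)} (total capacity 46)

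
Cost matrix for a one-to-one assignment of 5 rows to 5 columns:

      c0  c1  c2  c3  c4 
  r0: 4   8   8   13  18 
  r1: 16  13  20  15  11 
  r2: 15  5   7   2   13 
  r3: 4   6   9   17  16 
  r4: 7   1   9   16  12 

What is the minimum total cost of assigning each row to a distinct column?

optimal assignment: row0→col2 (cost 8), row1→col4 (cost 11), row2→col3 (cost 2), row3→col0 (cost 4), row4→col1 (cost 1)
total = 8 + 11 + 2 + 4 + 1 = 26

Minimum assignment cost: 26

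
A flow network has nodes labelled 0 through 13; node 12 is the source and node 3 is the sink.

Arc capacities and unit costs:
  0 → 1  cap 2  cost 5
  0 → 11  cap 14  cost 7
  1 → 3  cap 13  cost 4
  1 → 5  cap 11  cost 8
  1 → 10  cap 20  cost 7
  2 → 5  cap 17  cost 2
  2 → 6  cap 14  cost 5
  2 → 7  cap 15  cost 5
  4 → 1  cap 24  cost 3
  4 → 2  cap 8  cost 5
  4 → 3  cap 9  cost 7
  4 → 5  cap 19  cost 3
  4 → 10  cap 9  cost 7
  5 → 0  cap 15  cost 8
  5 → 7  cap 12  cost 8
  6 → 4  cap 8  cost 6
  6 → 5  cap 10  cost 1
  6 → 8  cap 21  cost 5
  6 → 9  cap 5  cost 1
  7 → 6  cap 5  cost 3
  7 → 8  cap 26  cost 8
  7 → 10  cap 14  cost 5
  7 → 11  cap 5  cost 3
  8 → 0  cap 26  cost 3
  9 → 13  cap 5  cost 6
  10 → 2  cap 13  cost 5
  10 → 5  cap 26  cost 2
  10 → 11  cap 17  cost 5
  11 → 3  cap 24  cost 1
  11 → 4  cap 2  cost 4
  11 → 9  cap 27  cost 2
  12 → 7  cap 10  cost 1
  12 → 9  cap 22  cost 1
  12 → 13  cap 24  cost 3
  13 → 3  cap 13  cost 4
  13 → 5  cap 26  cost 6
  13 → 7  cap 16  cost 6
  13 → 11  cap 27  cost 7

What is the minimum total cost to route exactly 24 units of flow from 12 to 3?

shortest-cost path #1: 12→7→11→3 push 5 @ unit cost 5 (adds 25)
shortest-cost path #2: 12→13→3 push 13 @ unit cost 7 (adds 91)
shortest-cost path #3: 12→13→11→3 push 6 @ unit cost 11 (adds 66)
total cost = 182

Minimum cost for 24 units: 182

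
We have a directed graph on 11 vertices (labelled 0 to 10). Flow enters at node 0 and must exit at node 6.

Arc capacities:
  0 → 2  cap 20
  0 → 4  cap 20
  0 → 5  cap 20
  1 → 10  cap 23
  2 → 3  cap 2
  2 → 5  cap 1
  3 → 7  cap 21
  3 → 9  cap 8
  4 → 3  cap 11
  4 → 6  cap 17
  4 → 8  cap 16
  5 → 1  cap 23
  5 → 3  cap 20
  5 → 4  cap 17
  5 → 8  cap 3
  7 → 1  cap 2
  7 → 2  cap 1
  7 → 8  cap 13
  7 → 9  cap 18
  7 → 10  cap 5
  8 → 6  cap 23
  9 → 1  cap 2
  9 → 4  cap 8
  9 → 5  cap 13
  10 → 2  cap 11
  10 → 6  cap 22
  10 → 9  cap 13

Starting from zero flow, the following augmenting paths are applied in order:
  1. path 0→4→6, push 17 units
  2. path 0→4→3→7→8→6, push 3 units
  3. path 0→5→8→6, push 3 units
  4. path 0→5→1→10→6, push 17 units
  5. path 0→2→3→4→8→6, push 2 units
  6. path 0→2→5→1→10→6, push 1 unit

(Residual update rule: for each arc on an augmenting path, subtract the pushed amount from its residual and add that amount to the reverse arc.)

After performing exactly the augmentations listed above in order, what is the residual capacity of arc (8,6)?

after path 1 (0→4→6, push 17): res(8,6)=23
after path 2 (0→4→3→7→8→6, push 3): res(8,6)=20
after path 3 (0→5→8→6, push 3): res(8,6)=17
after path 4 (0→5→1→10→6, push 17): res(8,6)=17
after path 5 (0→2→3→4→8→6, push 2): res(8,6)=15
after path 6 (0→2→5→1→10→6, push 1): res(8,6)=15

Residual capacity of (8,6): 15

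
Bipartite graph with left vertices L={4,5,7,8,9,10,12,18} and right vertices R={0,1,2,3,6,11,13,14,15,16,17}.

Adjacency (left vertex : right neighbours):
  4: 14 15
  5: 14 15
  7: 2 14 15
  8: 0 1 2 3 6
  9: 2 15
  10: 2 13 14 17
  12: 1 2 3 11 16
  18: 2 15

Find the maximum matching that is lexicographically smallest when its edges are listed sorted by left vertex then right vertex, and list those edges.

Lex-smallest maximum matching: {(4,14), (5,15), (7,2), (8,0), (10,13), (12,1)}

|M| = 6 (so the lex-smallest maximum matching has 6 edges)
process left vertices in ascending order; for each, take the smallest-labelled available neighbour that still permits 6 edges overall, or leave it unmatched if none does
lex-smallest matching: {4-14, 5-15, 7-2, 8-0, 10-13, 12-1}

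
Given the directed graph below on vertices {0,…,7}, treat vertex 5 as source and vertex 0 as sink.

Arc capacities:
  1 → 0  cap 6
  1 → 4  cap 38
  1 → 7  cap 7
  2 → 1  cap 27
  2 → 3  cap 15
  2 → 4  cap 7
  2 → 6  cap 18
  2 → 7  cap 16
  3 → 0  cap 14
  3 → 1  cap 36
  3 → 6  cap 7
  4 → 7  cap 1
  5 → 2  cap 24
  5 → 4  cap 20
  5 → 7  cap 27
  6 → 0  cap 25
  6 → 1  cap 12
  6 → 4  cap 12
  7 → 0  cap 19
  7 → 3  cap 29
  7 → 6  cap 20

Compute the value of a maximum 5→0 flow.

augment #1: 5→7→0 bottleneck 19, total now 19
augment #2: 5→2→1→0 bottleneck 6, total now 25
augment #3: 5→2→3→0 bottleneck 14, total now 39
augment #4: 5→2→6→0 bottleneck 4, total now 43
augment #5: 5→7→6→0 bottleneck 8, total now 51
augment #6: 5→4→7→6→0 bottleneck 1, total now 52

Maximum flow value: 52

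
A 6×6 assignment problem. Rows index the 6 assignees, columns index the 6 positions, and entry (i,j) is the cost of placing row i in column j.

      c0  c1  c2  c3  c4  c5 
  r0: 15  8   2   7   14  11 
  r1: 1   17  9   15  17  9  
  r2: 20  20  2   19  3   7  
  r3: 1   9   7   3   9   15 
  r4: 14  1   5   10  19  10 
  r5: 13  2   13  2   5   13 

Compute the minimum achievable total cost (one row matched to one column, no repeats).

optimal assignment: row0→col2 (cost 2), row1→col5 (cost 9), row2→col4 (cost 3), row3→col0 (cost 1), row4→col1 (cost 1), row5→col3 (cost 2)
total = 2 + 9 + 3 + 1 + 1 + 2 = 18

Minimum assignment cost: 18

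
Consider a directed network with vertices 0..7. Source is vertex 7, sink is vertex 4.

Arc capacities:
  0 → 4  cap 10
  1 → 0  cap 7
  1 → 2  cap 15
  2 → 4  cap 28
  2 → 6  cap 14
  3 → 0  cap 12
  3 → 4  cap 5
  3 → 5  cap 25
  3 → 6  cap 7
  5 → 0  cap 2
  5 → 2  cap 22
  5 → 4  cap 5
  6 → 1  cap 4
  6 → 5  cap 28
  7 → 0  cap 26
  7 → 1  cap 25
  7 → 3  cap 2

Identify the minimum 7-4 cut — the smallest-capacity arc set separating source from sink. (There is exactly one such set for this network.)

Min-cut arcs: {(0,4), (1,2), (7,3)} (total capacity 27)

augment #1: 7→0→4 push 10
augment #2: 7→3→4 push 2
augment #3: 7→1→2→4 push 15
max flow = 27; residual-reachable set from 7 gives S-side
cut edges (S→T): {(0,4), (1,2), (7,3)} total cap 27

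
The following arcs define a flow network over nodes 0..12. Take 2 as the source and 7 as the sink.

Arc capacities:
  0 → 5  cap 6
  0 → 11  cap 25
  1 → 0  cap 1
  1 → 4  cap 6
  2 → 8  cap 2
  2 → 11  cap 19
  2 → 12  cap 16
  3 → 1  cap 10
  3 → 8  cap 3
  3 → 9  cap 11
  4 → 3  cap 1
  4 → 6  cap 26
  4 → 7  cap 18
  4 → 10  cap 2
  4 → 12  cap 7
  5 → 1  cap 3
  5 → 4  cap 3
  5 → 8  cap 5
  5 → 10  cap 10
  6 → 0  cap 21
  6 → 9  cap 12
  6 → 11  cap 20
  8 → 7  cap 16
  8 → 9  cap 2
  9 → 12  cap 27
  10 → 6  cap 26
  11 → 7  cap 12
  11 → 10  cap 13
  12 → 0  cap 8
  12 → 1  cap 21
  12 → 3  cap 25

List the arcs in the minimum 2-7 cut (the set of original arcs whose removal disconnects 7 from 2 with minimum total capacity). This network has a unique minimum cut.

Min-cut arcs: {(0,5), (1,4), (2,8), (3,8), (11,7)} (total capacity 29)

augment #1: 2→8→7 push 2
augment #2: 2→11→7 push 12
augment #3: 2→12→1→4→7 push 6
augment #4: 2→12→3→8→7 push 3
augment #5: 2→12→0→5→4→7 push 3
augment #6: 2→12→0→5→8→7 push 3
max flow = 29; residual-reachable set from 2 gives S-side
cut edges (S→T): {(0,5), (1,4), (2,8), (3,8), (11,7)} total cap 29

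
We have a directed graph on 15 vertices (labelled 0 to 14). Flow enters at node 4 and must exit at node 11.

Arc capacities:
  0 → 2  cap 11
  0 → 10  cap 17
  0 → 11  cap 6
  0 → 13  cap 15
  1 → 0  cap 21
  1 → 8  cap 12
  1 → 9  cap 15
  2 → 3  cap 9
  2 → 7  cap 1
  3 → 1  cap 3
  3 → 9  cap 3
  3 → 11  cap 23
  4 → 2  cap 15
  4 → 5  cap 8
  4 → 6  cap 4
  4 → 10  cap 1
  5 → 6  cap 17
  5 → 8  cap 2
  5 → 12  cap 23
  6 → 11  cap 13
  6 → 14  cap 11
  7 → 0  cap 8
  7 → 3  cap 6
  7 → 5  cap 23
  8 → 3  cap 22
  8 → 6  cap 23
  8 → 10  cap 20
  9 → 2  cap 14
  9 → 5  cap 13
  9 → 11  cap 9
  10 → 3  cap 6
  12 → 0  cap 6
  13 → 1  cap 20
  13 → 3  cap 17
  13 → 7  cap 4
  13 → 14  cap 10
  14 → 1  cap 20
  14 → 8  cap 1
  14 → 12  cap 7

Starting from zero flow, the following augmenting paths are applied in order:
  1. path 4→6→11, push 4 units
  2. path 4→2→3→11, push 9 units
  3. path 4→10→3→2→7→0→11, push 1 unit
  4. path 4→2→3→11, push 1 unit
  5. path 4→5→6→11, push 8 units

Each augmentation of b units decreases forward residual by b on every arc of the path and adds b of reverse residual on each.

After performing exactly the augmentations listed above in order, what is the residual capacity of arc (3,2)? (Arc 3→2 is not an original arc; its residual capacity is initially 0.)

after path 1 (4→6→11, push 4): res(3,2)=0
after path 2 (4→2→3→11, push 9): res(3,2)=9
after path 3 (4→10→3→2→7→0→11, push 1): res(3,2)=8
after path 4 (4→2→3→11, push 1): res(3,2)=9
after path 5 (4→5→6→11, push 8): res(3,2)=9

Residual capacity of (3,2): 9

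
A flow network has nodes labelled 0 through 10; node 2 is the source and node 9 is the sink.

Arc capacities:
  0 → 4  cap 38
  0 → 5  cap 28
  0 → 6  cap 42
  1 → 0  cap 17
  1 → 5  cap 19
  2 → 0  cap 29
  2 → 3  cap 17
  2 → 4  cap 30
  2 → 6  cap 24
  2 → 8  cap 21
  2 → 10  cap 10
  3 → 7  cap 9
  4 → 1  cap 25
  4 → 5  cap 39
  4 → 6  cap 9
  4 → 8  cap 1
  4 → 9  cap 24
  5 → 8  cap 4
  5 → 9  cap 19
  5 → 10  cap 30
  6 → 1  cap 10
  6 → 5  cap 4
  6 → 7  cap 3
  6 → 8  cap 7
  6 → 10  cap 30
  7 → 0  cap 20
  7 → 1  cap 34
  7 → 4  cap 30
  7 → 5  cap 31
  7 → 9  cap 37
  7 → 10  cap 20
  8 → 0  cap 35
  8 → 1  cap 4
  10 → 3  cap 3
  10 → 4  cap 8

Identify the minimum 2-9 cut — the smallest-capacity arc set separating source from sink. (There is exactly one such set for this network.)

augment #1: 2→4→9 push 24
augment #2: 2→0→5→9 push 19
augment #3: 2→3→7→9 push 9
augment #4: 2→6→7→9 push 3
max flow = 55; residual-reachable set from 2 gives S-side
cut edges (S→T): {(3,7), (4,9), (5,9), (6,7)} total cap 55

Min-cut arcs: {(3,7), (4,9), (5,9), (6,7)} (total capacity 55)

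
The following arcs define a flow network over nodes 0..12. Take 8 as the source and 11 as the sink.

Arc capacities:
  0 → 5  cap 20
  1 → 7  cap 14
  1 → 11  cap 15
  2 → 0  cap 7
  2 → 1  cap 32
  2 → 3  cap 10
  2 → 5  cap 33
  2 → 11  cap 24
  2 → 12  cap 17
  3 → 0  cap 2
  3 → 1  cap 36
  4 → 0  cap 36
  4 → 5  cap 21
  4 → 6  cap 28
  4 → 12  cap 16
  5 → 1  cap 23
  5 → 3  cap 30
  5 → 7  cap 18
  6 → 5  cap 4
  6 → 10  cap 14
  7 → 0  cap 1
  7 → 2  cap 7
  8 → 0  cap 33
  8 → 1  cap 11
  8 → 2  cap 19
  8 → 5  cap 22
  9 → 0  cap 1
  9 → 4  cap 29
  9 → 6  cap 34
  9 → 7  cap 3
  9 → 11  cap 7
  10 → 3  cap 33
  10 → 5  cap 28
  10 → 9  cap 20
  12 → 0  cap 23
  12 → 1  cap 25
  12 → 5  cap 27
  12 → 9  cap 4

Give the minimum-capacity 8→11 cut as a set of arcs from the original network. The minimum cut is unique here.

Min-cut arcs: {(1,11), (7,2), (8,2)} (total capacity 41)

augment #1: 8→1→11 push 11
augment #2: 8→2→11 push 19
augment #3: 8→5→1→11 push 4
augment #4: 8→5→7→2→11 push 5
augment #5: 8→5→7→2→12→9→11 push 2
max flow = 41; residual-reachable set from 8 gives S-side
cut edges (S→T): {(1,11), (7,2), (8,2)} total cap 41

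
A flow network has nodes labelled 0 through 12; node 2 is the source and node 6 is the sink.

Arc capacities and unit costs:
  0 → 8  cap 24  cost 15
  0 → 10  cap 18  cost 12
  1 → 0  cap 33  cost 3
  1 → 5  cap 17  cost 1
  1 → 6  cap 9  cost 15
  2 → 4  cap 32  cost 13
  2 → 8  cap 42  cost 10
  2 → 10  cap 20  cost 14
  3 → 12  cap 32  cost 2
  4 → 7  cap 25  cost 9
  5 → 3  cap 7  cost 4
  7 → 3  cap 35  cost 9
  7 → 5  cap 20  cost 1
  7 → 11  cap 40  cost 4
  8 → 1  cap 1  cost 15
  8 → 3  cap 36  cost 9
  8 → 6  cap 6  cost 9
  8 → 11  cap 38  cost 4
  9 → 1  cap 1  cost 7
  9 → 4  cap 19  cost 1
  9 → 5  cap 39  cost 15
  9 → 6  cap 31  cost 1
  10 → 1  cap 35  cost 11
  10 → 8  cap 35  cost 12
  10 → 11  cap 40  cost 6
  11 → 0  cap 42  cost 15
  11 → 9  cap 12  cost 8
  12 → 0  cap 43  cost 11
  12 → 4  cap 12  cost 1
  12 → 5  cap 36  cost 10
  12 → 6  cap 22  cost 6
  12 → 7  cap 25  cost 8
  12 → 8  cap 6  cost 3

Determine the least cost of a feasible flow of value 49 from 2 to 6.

Minimum cost for 49 units: 1344

shortest-cost path #1: 2→8→6 push 6 @ unit cost 19 (adds 114)
shortest-cost path #2: 2→8→11→9→6 push 12 @ unit cost 23 (adds 276)
shortest-cost path #3: 2→8→3→12→6 push 22 @ unit cost 27 (adds 594)
shortest-cost path #4: 2→8→1→6 push 1 @ unit cost 40 (adds 40)
shortest-cost path #5: 2→10→1→6 push 8 @ unit cost 40 (adds 320)
total cost = 1344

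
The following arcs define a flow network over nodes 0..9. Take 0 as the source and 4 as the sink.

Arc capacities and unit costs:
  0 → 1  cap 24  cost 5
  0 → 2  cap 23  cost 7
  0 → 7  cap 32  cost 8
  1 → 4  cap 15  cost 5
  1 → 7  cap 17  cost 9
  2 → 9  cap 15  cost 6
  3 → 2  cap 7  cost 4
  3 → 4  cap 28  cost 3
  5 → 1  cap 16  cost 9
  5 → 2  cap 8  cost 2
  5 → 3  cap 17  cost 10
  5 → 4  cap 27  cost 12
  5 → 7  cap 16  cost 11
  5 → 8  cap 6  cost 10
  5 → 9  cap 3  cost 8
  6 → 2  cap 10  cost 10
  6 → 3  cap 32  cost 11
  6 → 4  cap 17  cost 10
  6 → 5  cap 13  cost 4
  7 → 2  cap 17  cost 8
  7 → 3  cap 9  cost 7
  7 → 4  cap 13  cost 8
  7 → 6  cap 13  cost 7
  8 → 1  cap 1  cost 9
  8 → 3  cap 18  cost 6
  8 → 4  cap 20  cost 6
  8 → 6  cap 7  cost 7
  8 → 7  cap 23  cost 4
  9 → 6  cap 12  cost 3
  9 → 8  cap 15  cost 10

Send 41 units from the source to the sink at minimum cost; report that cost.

Minimum cost for 41 units: 620

shortest-cost path #1: 0→1→4 push 15 @ unit cost 10 (adds 150)
shortest-cost path #2: 0→7→4 push 13 @ unit cost 16 (adds 208)
shortest-cost path #3: 0→7→3→4 push 9 @ unit cost 18 (adds 162)
shortest-cost path #4: 0→7→6→4 push 4 @ unit cost 25 (adds 100)
total cost = 620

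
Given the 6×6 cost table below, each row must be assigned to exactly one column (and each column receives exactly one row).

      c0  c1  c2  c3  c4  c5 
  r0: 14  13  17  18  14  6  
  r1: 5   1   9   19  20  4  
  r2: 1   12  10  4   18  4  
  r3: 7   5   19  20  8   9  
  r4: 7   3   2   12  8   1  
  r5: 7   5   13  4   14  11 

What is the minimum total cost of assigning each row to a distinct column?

Minimum assignment cost: 22

optimal assignment: row0→col5 (cost 6), row1→col1 (cost 1), row2→col0 (cost 1), row3→col4 (cost 8), row4→col2 (cost 2), row5→col3 (cost 4)
total = 6 + 1 + 1 + 8 + 2 + 4 = 22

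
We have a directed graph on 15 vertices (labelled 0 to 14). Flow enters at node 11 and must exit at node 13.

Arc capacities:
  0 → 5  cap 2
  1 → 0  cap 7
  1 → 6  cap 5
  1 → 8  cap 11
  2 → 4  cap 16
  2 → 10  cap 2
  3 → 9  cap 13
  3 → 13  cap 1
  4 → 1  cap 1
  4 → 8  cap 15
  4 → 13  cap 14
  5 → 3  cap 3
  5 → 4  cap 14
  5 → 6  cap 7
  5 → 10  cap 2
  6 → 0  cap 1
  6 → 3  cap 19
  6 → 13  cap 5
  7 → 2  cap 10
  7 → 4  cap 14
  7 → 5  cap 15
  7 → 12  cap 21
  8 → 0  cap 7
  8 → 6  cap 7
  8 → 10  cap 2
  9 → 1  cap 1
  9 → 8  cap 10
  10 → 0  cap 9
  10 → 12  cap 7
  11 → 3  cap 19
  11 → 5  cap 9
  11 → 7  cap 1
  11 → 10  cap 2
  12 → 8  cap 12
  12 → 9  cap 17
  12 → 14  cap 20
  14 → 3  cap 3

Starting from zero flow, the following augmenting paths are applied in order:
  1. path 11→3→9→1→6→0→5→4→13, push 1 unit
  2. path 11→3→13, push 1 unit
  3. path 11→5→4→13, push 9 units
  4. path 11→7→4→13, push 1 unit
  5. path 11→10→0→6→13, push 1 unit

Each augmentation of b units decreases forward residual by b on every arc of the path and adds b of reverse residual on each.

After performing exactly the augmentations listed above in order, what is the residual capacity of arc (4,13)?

Residual capacity of (4,13): 3

after path 1 (11→3→9→1→6→0→5→4→13, push 1): res(4,13)=13
after path 2 (11→3→13, push 1): res(4,13)=13
after path 3 (11→5→4→13, push 9): res(4,13)=4
after path 4 (11→7→4→13, push 1): res(4,13)=3
after path 5 (11→10→0→6→13, push 1): res(4,13)=3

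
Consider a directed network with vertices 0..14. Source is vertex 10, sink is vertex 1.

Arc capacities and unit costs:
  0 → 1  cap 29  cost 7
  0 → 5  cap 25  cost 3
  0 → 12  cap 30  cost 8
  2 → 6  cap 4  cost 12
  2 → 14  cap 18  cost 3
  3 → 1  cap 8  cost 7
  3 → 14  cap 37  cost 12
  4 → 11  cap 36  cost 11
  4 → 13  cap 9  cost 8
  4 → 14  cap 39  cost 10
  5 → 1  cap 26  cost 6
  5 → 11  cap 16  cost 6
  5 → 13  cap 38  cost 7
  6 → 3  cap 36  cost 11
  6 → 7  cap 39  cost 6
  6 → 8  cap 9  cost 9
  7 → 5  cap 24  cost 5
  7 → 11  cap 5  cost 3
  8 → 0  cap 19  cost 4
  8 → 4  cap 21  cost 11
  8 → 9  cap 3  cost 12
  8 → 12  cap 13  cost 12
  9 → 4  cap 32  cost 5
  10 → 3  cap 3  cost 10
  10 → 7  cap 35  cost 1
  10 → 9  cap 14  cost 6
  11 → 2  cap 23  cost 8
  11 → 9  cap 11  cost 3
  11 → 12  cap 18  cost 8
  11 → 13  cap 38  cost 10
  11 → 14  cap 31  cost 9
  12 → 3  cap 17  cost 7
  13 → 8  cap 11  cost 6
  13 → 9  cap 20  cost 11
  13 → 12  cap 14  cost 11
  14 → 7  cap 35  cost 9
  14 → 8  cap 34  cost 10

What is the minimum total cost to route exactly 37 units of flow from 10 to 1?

Minimum cost for 37 units: 649

shortest-cost path #1: 10→7→5→1 push 24 @ unit cost 12 (adds 288)
shortest-cost path #2: 10→3→1 push 3 @ unit cost 17 (adds 51)
shortest-cost path #3: 10→7→11→12→3→1 push 5 @ unit cost 26 (adds 130)
shortest-cost path #4: 10→9→4→13→8→0→1 push 5 @ unit cost 36 (adds 180)
total cost = 649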